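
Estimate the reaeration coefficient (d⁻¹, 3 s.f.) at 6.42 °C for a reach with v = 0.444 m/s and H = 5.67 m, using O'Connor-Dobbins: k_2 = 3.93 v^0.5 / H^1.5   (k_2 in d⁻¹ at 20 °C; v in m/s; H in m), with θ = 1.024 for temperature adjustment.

k_2 ≈ 0.141 d⁻¹

k_2(20) = 3.93 × 0.444^0.5 / 5.67^1.5 = 3.93 × 0.6663 / 13.50 = 0.1940 d⁻¹.
k_2(6.42) = 0.1940 × 1.024^(6.42−20) = 0.1940 × 0.7246 = 0.1406 d⁻¹.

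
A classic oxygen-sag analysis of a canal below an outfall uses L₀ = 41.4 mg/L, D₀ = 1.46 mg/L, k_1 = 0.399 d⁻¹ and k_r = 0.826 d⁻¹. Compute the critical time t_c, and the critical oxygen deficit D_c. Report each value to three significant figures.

t_c ≈ 1.61 d; D_c ≈ 10.5 mg/L

At the critical point dD/dt = 0, so k_1 L₀ e^(−k_1 t) = k_r D. Substituting D(t) from the Streeter–Phelps equation and solving for t gives
t_c = ln[(k_r/k_1)(1 − D₀(k_r−k_1)/(k_1 L₀))] / (k_r−k_1).
Here k_r−k_1 = 0.4270 d⁻¹ and 1 − D₀(k_r−k_1)/(k_1 L₀) = 1 − 1.46×0.4270/(0.399×41.4) = 0.9623, so
t_c = ln(2.070 × 0.9623) / 0.4270 = 0.6892 / 0.4270 = 1.614 d.
D_c = (k_1/k_r) L₀ e^(−k_1 t_c) = (0.399/0.826) × 41.4 × e^(−0.399×1.614) = 0.4831 × 41.4 × 0.5252 = 10.50 mg/L.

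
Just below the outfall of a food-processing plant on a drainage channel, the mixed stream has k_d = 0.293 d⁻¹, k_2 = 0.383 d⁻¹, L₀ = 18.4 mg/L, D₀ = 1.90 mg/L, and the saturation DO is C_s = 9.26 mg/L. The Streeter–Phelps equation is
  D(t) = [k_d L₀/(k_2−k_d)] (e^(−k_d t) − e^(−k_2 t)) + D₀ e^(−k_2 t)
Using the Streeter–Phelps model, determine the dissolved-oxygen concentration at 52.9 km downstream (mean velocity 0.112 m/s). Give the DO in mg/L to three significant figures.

Travel time t = x/v = 52.9 km / (0.112 m/s) = 52900 m / 0.112 m/s = 472300 s = 5.467 d.
k_d L₀/(k_2−k_d) = 0.293×18.4/(0.383−0.293) = 5.391/0.09000 = 59.90 mg/L.
e^(−k_d t) = e^(−0.293×5.467) = 0.2015; e^(−k_2 t) = e^(−0.383×5.467) = 0.1232.
D = 59.90 × (0.2015 − 0.1232) + 1.90 × 0.1232 = 4.692 + 0.2341 = 4.926 mg/L.
DO = C_s − D = 9.26 − 4.926 = 4.334 mg/L.

DO ≈ 4.33 mg/L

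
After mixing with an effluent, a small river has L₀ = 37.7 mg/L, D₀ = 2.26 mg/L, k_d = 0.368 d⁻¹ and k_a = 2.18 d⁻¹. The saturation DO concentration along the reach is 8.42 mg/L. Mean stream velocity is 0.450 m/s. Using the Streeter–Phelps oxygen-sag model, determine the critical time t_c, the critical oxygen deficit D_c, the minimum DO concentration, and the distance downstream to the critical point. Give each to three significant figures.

t_c ≈ 0.789 d; D_c ≈ 4.76 mg/L; min DO ≈ 3.66 mg/L; x_c ≈ 30.7 km

t_c = [1/(k_a−k_d)] ln[(k_a/k_d)(1 − D₀(k_a−k_d)/(k_d L₀))]
= [1/(2.18−0.368)] ln[(2.18/0.368)(1 − 2.26×1.812/(0.368×37.7))]
= (1/1.812) ln[5.924 × 0.7048] = 0.5519 × ln(4.175) = 0.5519 × 1.429 = 0.7887 d.
D_c = (k_d/k_a) L₀ e^(−k_d t_c) = (0.368/2.18) × 37.7 × e^(−0.368×0.7887) = 0.1688 × 37.7 × 0.7481 = 4.761 mg/L.
Minimum DO = C_s − D_c = 8.42 − 4.761 = 3.659 mg/L.
x_c = v t_c = 0.450 m/s × 0.7887 d × 86400 s/d = 30670 m ≈ 30.7 km.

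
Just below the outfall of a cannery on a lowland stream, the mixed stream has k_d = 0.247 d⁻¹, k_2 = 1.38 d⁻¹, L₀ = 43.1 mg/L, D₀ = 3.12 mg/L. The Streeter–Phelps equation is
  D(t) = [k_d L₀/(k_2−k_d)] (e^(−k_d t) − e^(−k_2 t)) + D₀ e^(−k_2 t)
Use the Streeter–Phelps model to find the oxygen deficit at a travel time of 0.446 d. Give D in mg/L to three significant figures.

D ≈ 5.02 mg/L

k_d L₀/(k_2−k_d) = 0.247×43.1/(1.38−0.247) = 10.65/1.133 = 9.396 mg/L.
e^(−k_d t) = e^(−0.247×0.4460) = 0.8957; e^(−k_2 t) = e^(−1.38×0.4460) = 0.5404.
D = 9.396 × (0.8957 − 0.5404) + 3.12 × 0.5404 = 3.338 + 1.686 = 5.024 mg/L.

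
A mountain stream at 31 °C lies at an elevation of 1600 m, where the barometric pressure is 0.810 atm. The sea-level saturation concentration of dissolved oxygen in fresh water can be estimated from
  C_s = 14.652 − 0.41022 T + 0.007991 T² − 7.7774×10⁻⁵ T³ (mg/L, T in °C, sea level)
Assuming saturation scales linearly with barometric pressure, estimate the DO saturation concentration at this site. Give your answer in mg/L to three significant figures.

At sea level: C_s = 14.652 − 0.41022×31 + 0.007991×31² − 7.7774×10⁻⁵×31³ = 7.298 mg/L.
Pressure correction: C_s' = 7.298 × 0.810 = 5.911 mg/L.

C_s ≈ 5.91 mg/L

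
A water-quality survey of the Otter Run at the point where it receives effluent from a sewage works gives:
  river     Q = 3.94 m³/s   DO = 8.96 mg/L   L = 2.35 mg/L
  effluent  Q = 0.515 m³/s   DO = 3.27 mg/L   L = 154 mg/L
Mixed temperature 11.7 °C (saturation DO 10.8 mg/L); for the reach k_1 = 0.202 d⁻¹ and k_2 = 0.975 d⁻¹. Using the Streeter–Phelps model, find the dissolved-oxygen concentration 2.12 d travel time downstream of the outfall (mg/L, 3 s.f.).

DO ≈ 7.76 mg/L

Mixed DO = (3.94×8.96 + 0.515×3.27)/(3.94+0.515) = 36.99/4.455 = 8.302 mg/L.
Mixed L₀ = (3.94×2.35 + 0.515×154)/(4.455) = 88.57/4.455 = 19.88 mg/L.
Initial deficit D₀ = C_s − DO₀ = 10.8 − 8.302 = 2.498 mg/L.
D(2.12) = [0.202×19.88/(0.975−0.202)](e^(−0.202×2.12) − e^(−0.975×2.12)) + 2.498 e^(−0.975×2.12)
= 5.195 × (0.6517 − 0.1266) + 2.498 × 0.1266 = 3.044 mg/L.
DO = 10.8 − 3.044 = 7.756 mg/L.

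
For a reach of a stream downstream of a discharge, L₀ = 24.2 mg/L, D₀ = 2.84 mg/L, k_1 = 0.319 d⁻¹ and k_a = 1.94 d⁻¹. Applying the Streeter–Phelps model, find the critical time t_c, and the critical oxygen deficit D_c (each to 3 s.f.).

At the critical point dD/dt = 0, so k_1 L₀ e^(−k_1 t) = k_a D. Substituting D(t) from the Streeter–Phelps equation and solving for t gives
t_c = ln[(k_a/k_1)(1 − D₀(k_a−k_1)/(k_1 L₀))] / (k_a−k_1).
Here k_a−k_1 = 1.621 d⁻¹ and 1 − D₀(k_a−k_1)/(k_1 L₀) = 1 − 2.84×1.621/(0.319×24.2) = 0.4037, so
t_c = ln(6.082 × 0.4037) / 1.621 = 0.8981 / 1.621 = 0.5540 d.
D_c = (k_1/k_a) L₀ e^(−k_1 t_c) = (0.319/1.94) × 24.2 × e^(−0.319×0.5540) = 0.1644 × 24.2 × 0.8380 = 3.335 mg/L.

t_c ≈ 0.554 d; D_c ≈ 3.33 mg/L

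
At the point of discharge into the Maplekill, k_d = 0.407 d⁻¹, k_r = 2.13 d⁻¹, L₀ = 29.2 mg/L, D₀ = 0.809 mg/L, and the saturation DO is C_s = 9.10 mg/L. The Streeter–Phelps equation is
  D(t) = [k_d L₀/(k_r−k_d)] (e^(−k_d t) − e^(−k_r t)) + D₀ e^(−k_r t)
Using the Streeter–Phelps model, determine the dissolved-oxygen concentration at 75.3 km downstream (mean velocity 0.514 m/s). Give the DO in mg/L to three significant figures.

Travel time t = x/v = 75.3 km / (0.514 m/s) = 75300 m / 0.514 m/s = 146500 s = 1.696 d.
k_d L₀/(k_r−k_d) = 0.407×29.2/(2.13−0.407) = 11.88/1.723 = 6.898 mg/L.
e^(−k_d t) = e^(−0.407×1.696) = 0.5015; e^(−k_r t) = e^(−2.13×1.696) = 0.02701.
D = 6.898 × (0.5015 − 0.02701) + 0.809 × 0.02701 = 3.273 + 0.02185 = 3.295 mg/L.
DO = C_s − D = 9.10 − 3.295 = 5.805 mg/L.

DO ≈ 5.81 mg/L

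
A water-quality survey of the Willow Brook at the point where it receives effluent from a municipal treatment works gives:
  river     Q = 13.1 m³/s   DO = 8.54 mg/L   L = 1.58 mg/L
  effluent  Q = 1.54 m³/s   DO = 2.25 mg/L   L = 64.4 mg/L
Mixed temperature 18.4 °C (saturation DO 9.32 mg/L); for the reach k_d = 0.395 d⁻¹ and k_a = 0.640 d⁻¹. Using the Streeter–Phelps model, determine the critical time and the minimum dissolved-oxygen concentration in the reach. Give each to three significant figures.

t_c ≈ 1.50 d; minimum DO ≈ 6.52 mg/L

Mixed DO = (13.1×8.54 + 1.54×2.25)/(13.1+1.54) = 115.3/14.64 = 7.878 mg/L.
Mixed L₀ = (13.1×1.58 + 1.54×64.4)/(14.64) = 119.9/14.64 = 8.188 mg/L.
Initial deficit D₀ = C_s − DO₀ = 9.32 − 7.878 = 1.442 mg/L.
t_c = (1/0.2450) ln[(0.640/0.395)(1 − 1.442×0.2450/(0.395×8.188))] = 4.082 × ln(1.443) = 1.498 d.
D_c = (0.395/0.640) × 8.188 × e^(−0.395×1.498) = 0.6172 × 8.188 × 0.5534 = 2.797 mg/L.
Minimum DO = 9.32 − 2.797 = 6.523 mg/L.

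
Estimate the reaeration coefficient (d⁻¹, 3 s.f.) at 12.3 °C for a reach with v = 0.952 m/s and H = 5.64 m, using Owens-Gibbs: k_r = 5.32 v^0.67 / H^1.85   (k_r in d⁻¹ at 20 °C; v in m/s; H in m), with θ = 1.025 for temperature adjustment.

k_r ≈ 0.173 d⁻¹

k_r(20) = 5.32 × 0.952^0.67 / 5.64^1.85 = 5.32 × 0.9676 / 24.54 = 0.2098 d⁻¹.
k_r(12.3) = 0.2098 × 1.025^(12.3−20) = 0.2098 × 0.8268 = 0.1734 d⁻¹.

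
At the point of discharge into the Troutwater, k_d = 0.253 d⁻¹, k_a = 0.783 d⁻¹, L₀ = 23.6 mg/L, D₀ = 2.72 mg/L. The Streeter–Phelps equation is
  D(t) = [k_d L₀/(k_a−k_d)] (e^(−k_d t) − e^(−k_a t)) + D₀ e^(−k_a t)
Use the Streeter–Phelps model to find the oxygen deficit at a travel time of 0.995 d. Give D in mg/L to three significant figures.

D ≈ 4.84 mg/L

k_d L₀/(k_a−k_d) = 0.253×23.6/(0.783−0.253) = 5.971/0.5300 = 11.27 mg/L.
e^(−k_d t) = e^(−0.253×0.9950) = 0.7775; e^(−k_a t) = e^(−0.783×0.9950) = 0.4588.
D = 11.27 × (0.7775 − 0.4588) + 2.72 × 0.4588 = 3.590 + 1.248 = 4.838 mg/L.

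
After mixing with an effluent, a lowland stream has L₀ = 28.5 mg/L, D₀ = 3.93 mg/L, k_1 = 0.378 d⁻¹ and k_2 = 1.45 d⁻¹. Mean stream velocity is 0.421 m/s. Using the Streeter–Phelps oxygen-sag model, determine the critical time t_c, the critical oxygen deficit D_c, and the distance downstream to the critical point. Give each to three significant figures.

t_c ≈ 0.791 d; D_c ≈ 5.51 mg/L; x_c ≈ 28.8 km

At the critical point dD/dt = 0, so k_1 L₀ e^(−k_1 t) = k_2 D. Substituting D(t) from the Streeter–Phelps equation and solving for t gives
t_c = ln[(k_2/k_1)(1 − D₀(k_2−k_1)/(k_1 L₀))] / (k_2−k_1).
Here k_2−k_1 = 1.072 d⁻¹ and 1 − D₀(k_2−k_1)/(k_1 L₀) = 1 − 3.93×1.072/(0.378×28.5) = 0.6089, so
t_c = ln(3.836 × 0.6089) / 1.072 = 0.8484 / 1.072 = 0.7914 d.
L(t_c) = L₀ e^(−k_1 t_c) = 28.5 × 0.7414 = 21.13 mg/L, and at the critical point k_2 D_c = k_1 L, so D_c = (0.378/1.45) × 21.13 = 5.509 mg/L.
x_c = v t_c = 0.421 m/s × 0.7914 d × 86400 s/d = 28790 m ≈ 28.8 km.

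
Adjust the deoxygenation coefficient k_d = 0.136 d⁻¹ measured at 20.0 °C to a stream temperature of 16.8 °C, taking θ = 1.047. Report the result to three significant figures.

k_d ≈ 0.117 d⁻¹

k_d(T₂) = k_d(T₁) · θ^(T₂−T₁) = 0.136 × 1.047^(16.8−20.0)
= 0.136 × 1.047^-3.20 = 0.136 × 0.8633 = 0.1174 d⁻¹.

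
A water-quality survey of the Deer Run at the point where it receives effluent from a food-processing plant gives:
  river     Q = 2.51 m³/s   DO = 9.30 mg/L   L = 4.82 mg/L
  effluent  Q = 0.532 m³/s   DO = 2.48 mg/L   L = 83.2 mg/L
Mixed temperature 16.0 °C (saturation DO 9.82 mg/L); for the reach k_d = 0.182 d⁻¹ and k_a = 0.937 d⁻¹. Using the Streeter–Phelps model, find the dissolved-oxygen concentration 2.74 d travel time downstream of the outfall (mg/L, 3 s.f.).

DO ≈ 7.32 mg/L

Mixed DO = (2.51×9.30 + 0.532×2.48)/(2.51+0.532) = 24.66/3.042 = 8.107 mg/L.
Mixed L₀ = (2.51×4.82 + 0.532×83.2)/(3.042) = 56.36/3.042 = 18.53 mg/L.
Initial deficit D₀ = C_s − DO₀ = 9.82 − 8.107 = 1.713 mg/L.
D(2.74) = [0.182×18.53/(0.937−0.182)](e^(−0.182×2.74) − e^(−0.937×2.74)) + 1.713 e^(−0.937×2.74)
= 4.466 × (0.6073 − 0.07674) + 1.713 × 0.07674 = 2.501 mg/L.
DO = 9.82 − 2.501 = 7.319 mg/L.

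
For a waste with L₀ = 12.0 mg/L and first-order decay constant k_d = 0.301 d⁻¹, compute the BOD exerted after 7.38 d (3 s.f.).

y ≈ 10.7 mg/L

y_t = L₀(1 − e^(−k_d t)) = 12.0 × (1 − e^(−0.301×7.38))
= 12.0 × (1 − 0.1085) = 12.0 × 0.8915 = 10.70 mg/L.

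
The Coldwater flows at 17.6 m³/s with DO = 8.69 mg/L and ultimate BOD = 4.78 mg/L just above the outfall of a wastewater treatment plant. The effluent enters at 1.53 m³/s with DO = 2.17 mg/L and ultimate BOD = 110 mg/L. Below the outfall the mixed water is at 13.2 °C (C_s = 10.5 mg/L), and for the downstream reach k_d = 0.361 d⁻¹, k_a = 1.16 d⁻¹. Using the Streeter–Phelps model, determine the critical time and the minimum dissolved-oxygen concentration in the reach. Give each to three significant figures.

Mixed DO = (17.6×8.69 + 1.53×2.17)/(17.6+1.53) = 156.3/19.13 = 8.169 mg/L.
Mixed L₀ = (17.6×4.78 + 1.53×110)/(19.13) = 252.4/19.13 = 13.20 mg/L.
Initial deficit D₀ = C_s − DO₀ = 10.5 − 8.169 = 2.331 mg/L.
t_c = (1/0.7990) ln[(1.16/0.361)(1 − 2.331×0.7990/(0.361×13.20))] = 1.252 × ln(1.957) = 0.8401 d.
D_c = (0.361/1.16) × 13.20 × e^(−0.361×0.8401) = 0.3112 × 13.20 × 0.7384 = 3.032 mg/L.
Minimum DO = 10.5 − 3.032 = 7.468 mg/L.

t_c ≈ 0.840 d; minimum DO ≈ 7.47 mg/L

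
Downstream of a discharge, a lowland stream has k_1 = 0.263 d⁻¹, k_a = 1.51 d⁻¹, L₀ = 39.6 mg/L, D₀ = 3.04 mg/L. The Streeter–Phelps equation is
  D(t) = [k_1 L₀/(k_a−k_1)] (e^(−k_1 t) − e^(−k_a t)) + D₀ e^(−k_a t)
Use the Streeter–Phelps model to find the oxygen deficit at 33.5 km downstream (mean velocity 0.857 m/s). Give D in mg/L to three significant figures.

D ≈ 4.73 mg/L

Travel time t = x/v = 33.5 km / (0.857 m/s) = 33500 m / 0.857 m/s = 39090 s = 0.4524 d.
k_1 L₀/(k_a−k_1) = 0.263×39.6/(1.51−0.263) = 10.41/1.247 = 8.352 mg/L.
e^(−k_1 t) = e^(−0.263×0.4524) = 0.8878; e^(−k_a t) = e^(−1.51×0.4524) = 0.5050.
D = 8.352 × (0.8878 − 0.5050) + 3.04 × 0.5050 = 3.197 + 1.535 = 4.732 mg/L.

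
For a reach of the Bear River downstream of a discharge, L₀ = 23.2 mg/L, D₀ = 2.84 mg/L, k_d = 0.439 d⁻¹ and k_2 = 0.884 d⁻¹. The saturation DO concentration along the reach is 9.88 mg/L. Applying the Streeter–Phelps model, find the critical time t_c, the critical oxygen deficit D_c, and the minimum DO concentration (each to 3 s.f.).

At the critical point dD/dt = 0, so k_d L₀ e^(−k_d t) = k_2 D. Substituting D(t) from the Streeter–Phelps equation and solving for t gives
t_c = ln[(k_2/k_d)(1 − D₀(k_2−k_d)/(k_d L₀))] / (k_2−k_d).
Here k_2−k_d = 0.4450 d⁻¹ and 1 − D₀(k_2−k_d)/(k_d L₀) = 1 − 2.84×0.4450/(0.439×23.2) = 0.8759, so
t_c = ln(2.014 × 0.8759) / 0.4450 = 0.5675 / 0.4450 = 1.275 d.
D_c = (k_d/k_2) L₀ e^(−k_d t_c) = (0.439/0.884) × 23.2 × e^(−0.439×1.275) = 0.4966 × 23.2 × 0.5713 = 6.582 mg/L.
Minimum DO = C_s − D_c = 9.88 − 6.582 = 3.298 mg/L.

t_c ≈ 1.28 d; D_c ≈ 6.58 mg/L; min DO ≈ 3.30 mg/L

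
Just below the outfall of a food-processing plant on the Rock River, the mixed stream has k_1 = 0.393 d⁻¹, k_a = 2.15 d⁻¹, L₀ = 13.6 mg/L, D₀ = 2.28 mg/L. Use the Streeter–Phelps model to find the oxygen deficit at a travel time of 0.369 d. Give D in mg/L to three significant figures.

k_1 L₀/(k_a−k_1) = 0.393×13.6/(2.15−0.393) = 5.345/1.757 = 3.042 mg/L.
e^(−k_1 t) = e^(−0.393×0.3690) = 0.8650; e^(−k_a t) = e^(−2.15×0.3690) = 0.4523.
D = 3.042 × (0.8650 − 0.4523) + 2.28 × 0.4523 = 1.255 + 1.031 = 2.287 mg/L.

D ≈ 2.29 mg/L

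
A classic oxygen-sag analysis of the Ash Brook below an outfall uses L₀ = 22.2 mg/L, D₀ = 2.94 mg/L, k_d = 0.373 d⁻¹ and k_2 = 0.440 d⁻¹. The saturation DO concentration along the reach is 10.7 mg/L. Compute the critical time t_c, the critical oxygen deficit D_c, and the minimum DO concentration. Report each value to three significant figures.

With k_2/k_d = 1.180 and 1 − D₀(k_2−k_d)/(k_d L₀) = 0.9762,
t_c = ln(1.180 × 0.9762) / (0.440 − 0.373) = ln(1.152) / 0.06700 = 0.1411/0.06700 = 2.106 d.
D_c = (k_d/k_2) L₀ e^(−k_d t_c) = (0.373/0.440) × 22.2 × e^(−0.373×2.106) = 0.8477 × 22.2 × 0.4558 = 8.578 mg/L.
Minimum DO = C_s − D_c = 10.7 − 8.578 = 2.122 mg/L.

t_c ≈ 2.11 d; D_c ≈ 8.58 mg/L; min DO ≈ 2.12 mg/L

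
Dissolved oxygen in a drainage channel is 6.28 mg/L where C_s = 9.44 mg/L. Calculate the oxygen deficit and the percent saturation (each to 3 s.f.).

D ≈ 3.16 mg/L; 66.5 % saturation

D = C_s − C = 9.44 − 6.28 = 3.16 mg/L.
% saturation = 6.28/9.44 × 100 = 66.5 %.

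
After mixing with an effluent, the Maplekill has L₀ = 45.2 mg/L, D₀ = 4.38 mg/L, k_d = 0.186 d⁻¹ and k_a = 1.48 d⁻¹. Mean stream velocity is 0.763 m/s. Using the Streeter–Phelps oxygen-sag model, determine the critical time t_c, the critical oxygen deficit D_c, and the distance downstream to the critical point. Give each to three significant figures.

With k_a/k_d = 7.957 and 1 − D₀(k_a−k_d)/(k_d L₀) = 0.3258,
t_c = ln(7.957 × 0.3258) / (1.48 − 0.186) = ln(2.593) / 1.294 = 0.9527/1.294 = 0.7363 d.
L(t_c) = L₀ e^(−k_d t_c) = 45.2 × 0.8720 = 39.42 mg/L, and at the critical point k_a D_c = k_d L, so D_c = (0.186/1.48) × 39.42 = 4.954 mg/L.
x_c = v t_c = 0.763 m/s × 0.7363 d × 86400 s/d = 48540 m ≈ 48.5 km.

t_c ≈ 0.736 d; D_c ≈ 4.95 mg/L; x_c ≈ 48.5 km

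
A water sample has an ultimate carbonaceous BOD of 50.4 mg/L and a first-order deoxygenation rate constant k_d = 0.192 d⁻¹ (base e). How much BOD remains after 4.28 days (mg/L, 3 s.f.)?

L ≈ 22.2 mg/L

L_t = L₀ e^(−k_d t) = 50.4 × e^(−0.192×4.28) = 50.4 × 0.4397 = 22.16 mg/L.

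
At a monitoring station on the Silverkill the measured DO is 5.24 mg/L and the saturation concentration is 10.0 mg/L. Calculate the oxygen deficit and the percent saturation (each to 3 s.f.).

D = C_s − C = 10.0 − 5.24 = 4.76 mg/L.
% saturation = 5.24/10.0 × 100 = 52.4 %.

D ≈ 4.76 mg/L; 52.4 % saturation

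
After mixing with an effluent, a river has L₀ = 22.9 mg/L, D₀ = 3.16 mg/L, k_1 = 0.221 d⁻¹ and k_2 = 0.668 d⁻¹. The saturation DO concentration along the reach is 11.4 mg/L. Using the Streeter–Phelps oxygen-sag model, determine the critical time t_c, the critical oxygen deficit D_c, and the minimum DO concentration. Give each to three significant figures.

t_c ≈ 1.74 d; D_c ≈ 5.15 mg/L; min DO ≈ 6.25 mg/L

t_c = [1/(k_2−k_1)] ln[(k_2/k_1)(1 − D₀(k_2−k_1)/(k_1 L₀))]
= [1/(0.668−0.221)] ln[(0.668/0.221)(1 − 3.16×0.4470/(0.221×22.9))]
= (1/0.4470) ln[3.023 × 0.7209] = 2.237 × ln(2.179) = 2.237 × 0.7789 = 1.742 d.
D_c = (k_1/k_2) L₀ e^(−k_1 t_c) = (0.221/0.668) × 22.9 × e^(−0.221×1.742) = 0.3308 × 22.9 × 0.6804 = 5.155 mg/L.
Minimum DO = C_s − D_c = 11.4 − 5.155 = 6.245 mg/L.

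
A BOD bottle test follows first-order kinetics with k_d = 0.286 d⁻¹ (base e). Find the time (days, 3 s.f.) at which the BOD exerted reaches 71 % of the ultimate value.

t ≈ 4.33 d

y/L₀ = 1 − e^(−k_d t) = 0.71 ⇒ e^(−k_d t) = 0.290
t = −ln(0.290) / 0.286 = 1.238 / 0.286 = 4.328 d.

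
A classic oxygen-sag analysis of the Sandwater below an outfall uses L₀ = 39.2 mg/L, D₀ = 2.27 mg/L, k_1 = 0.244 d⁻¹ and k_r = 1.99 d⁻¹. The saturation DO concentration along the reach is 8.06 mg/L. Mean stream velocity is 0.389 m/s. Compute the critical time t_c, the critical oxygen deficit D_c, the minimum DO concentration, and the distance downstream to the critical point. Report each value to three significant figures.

t_c ≈ 0.896 d; D_c ≈ 3.86 mg/L; min DO ≈ 4.20 mg/L; x_c ≈ 30.1 km

With k_r/k_1 = 8.156 and 1 − D₀(k_r−k_1)/(k_1 L₀) = 0.5856,
t_c = ln(8.156 × 0.5856) / (1.99 − 0.244) = ln(4.776) / 1.746 = 1.564/1.746 = 0.8956 d.
L(t_c) = L₀ e^(−k_1 t_c) = 39.2 × 0.8037 = 31.51 mg/L, and at the critical point k_r D_c = k_1 L, so D_c = (0.244/1.99) × 31.51 = 3.863 mg/L.
Minimum DO = C_s − D_c = 8.06 − 3.863 = 4.197 mg/L.
x_c = v t_c = 0.389 m/s × 0.8956 d × 86400 s/d = 30100 m ≈ 30.1 km.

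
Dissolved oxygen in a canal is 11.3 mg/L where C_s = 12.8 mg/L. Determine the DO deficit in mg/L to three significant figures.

D ≈ 1.50 mg/L

D = C_s − C = 12.8 − 11.3 = 1.50 mg/L.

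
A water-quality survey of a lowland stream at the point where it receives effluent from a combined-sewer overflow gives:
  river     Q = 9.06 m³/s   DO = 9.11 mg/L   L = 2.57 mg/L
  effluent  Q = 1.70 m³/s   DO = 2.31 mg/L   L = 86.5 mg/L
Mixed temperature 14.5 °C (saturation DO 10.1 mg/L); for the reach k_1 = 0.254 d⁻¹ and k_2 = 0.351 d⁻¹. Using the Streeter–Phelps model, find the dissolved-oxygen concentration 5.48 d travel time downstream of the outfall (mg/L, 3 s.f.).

DO ≈ 5.55 mg/L

Mixed DO = (9.06×9.11 + 1.70×2.31)/(9.06+1.70) = 86.46/10.76 = 8.036 mg/L.
Mixed L₀ = (9.06×2.57 + 1.70×86.5)/(10.76) = 170.3/10.76 = 15.83 mg/L.
Initial deficit D₀ = C_s − DO₀ = 10.1 − 8.036 = 2.064 mg/L.
D(5.48) = [0.254×15.83/(0.351−0.254)](e^(−0.254×5.48) − e^(−0.351×5.48)) + 2.064 e^(−0.351×5.48)
= 41.45 × (0.2486 − 0.1461) + 2.064 × 0.1461 = 4.550 mg/L.
DO = 10.1 − 4.550 = 5.550 mg/L.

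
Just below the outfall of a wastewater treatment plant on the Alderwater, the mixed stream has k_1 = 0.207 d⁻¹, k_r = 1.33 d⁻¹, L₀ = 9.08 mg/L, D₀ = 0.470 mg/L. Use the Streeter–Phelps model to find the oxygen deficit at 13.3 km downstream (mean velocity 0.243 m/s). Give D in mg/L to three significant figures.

D ≈ 0.950 mg/L

Travel time t = x/v = 13.3 km / (0.243 m/s) = 13300 m / 0.243 m/s = 54730 s = 0.6335 d.
k_1 L₀/(k_r−k_1) = 0.207×9.08/(1.33−0.207) = 1.880/1.123 = 1.674 mg/L.
e^(−k_1 t) = e^(−0.207×0.6335) = 0.8771; e^(−k_r t) = e^(−1.33×0.6335) = 0.4306.
D = 1.674 × (0.8771 − 0.4306) + 0.470 × 0.4306 = 0.7473 + 0.2024 = 0.9497 mg/L.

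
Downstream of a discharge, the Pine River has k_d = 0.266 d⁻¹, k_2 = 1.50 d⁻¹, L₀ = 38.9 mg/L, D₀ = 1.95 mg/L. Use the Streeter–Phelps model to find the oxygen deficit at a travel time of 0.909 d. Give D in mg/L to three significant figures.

k_d L₀/(k_2−k_d) = 0.266×38.9/(1.50−0.266) = 10.35/1.234 = 8.385 mg/L.
e^(−k_d t) = e^(−0.266×0.9090) = 0.7852; e^(−k_2 t) = e^(−1.50×0.9090) = 0.2558.
D = 8.385 × (0.7852 − 0.2558) + 1.95 × 0.2558 = 4.440 + 0.4987 = 4.938 mg/L.

D ≈ 4.94 mg/L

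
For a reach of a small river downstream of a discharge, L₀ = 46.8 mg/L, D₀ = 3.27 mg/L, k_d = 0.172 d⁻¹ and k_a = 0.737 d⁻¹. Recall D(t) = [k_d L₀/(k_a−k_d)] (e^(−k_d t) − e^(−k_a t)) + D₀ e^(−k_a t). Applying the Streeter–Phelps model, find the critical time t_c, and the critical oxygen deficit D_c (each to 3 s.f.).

At the critical point dD/dt = 0, so k_d L₀ e^(−k_d t) = k_a D. Substituting D(t) from the Streeter–Phelps equation and solving for t gives
t_c = ln[(k_a/k_d)(1 − D₀(k_a−k_d)/(k_d L₀))] / (k_a−k_d).
Here k_a−k_d = 0.5650 d⁻¹ and 1 − D₀(k_a−k_d)/(k_d L₀) = 1 − 3.27×0.5650/(0.172×46.8) = 0.7705, so
t_c = ln(4.285 × 0.7705) / 0.5650 = 1.194 / 0.5650 = 2.114 d.
D_c = (k_d/k_a) L₀ e^(−k_d t_c) = (0.172/0.737) × 46.8 × e^(−0.172×2.114) = 0.2334 × 46.8 × 0.6952 = 7.593 mg/L.

t_c ≈ 2.11 d; D_c ≈ 7.59 mg/L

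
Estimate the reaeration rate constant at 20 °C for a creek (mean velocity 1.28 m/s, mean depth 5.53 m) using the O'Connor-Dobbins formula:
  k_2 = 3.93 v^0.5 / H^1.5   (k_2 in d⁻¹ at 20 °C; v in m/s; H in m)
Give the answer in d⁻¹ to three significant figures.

k_2 = 3.93 × 1.28^0.5 / 5.53^1.5 = 3.93 × 1.131 / 13.00 = 0.3419 d⁻¹.

k_2 ≈ 0.342 d⁻¹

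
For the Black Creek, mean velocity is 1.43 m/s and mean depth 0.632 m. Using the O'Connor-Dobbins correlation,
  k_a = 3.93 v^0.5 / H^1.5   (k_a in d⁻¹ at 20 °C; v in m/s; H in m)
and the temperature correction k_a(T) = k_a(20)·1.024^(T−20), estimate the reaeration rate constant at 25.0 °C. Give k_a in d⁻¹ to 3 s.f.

k_a ≈ 10.5 d⁻¹

k_a(20) = 3.93 × 1.43^0.5 / 0.632^1.5 = 3.93 × 1.196 / 0.5024 = 9.354 d⁻¹.
k_a(25.0) = 9.354 × 1.024^(25.0−20) = 9.354 × 1.126 = 10.53 d⁻¹.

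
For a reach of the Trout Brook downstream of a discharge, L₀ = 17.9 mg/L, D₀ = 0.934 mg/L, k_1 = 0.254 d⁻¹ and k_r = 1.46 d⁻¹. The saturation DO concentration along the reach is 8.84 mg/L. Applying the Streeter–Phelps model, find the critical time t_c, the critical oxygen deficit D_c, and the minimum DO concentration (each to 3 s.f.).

At the critical point dD/dt = 0, so k_1 L₀ e^(−k_1 t) = k_r D. Substituting D(t) from the Streeter–Phelps equation and solving for t gives
t_c = ln[(k_r/k_1)(1 − D₀(k_r−k_1)/(k_1 L₀))] / (k_r−k_1).
Here k_r−k_1 = 1.206 d⁻¹ and 1 − D₀(k_r−k_1)/(k_1 L₀) = 1 − 0.934×1.206/(0.254×17.9) = 0.7523, so
t_c = ln(5.748 × 0.7523) / 1.206 = 1.464 / 1.206 = 1.214 d.
D_c = (k_1/k_r) L₀ e^(−k_1 t_c) = (0.254/1.46) × 17.9 × e^(−0.254×1.214) = 0.1740 × 17.9 × 0.7346 = 2.288 mg/L.
Minimum DO = C_s − D_c = 8.84 − 2.288 = 6.552 mg/L.

t_c ≈ 1.21 d; D_c ≈ 2.29 mg/L; min DO ≈ 6.55 mg/L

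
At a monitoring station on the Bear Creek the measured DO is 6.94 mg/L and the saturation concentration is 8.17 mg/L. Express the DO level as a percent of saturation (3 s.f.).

% saturation = C/C_s × 100 = 6.94/8.17 × 100 = 84.9 %.

84.9 % saturation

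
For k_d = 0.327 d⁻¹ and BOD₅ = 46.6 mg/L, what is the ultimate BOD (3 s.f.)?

BOD₅ = L₀(1 − e^(−5k_d)) ⇒ L₀ = BOD₅ / (1 − e^(−5×0.327))
= 46.6 / (1 − 0.1950) = 46.6 / 0.8050 = 57.88 mg/L.

L₀ ≈ 57.9 mg/L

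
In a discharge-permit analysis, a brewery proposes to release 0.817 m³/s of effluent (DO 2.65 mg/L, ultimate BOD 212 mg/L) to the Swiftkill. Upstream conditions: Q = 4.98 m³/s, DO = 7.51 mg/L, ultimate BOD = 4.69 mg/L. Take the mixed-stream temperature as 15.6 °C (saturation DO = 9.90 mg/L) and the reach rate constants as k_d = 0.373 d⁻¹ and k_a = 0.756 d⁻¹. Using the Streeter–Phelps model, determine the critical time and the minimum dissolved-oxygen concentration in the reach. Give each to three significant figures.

Mixed DO = (4.98×7.51 + 0.817×2.65)/(4.98+0.817) = 39.56/5.797 = 6.825 mg/L.
Mixed L₀ = (4.98×4.69 + 0.817×212)/(5.797) = 196.6/5.797 = 33.91 mg/L.
Initial deficit D₀ = C_s − DO₀ = 9.90 − 6.825 = 3.075 mg/L.
t_c = (1/0.3830) ln[(0.756/0.373)(1 − 3.075×0.3830/(0.373×33.91))] = 2.611 × ln(1.838) = 1.589 d.
D_c = (0.373/0.756) × 33.91 × e^(−0.373×1.589) = 0.4934 × 33.91 × 0.5528 = 9.247 mg/L.
Minimum DO = 9.90 − 9.247 = 0.6526 mg/L.

t_c ≈ 1.59 d; minimum DO ≈ 0.653 mg/L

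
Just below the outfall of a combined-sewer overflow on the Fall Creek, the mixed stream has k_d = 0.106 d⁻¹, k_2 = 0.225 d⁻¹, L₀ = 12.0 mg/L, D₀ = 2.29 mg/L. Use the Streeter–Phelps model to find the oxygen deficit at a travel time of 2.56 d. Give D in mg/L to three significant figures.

k_d L₀/(k_2−k_d) = 0.106×12.0/(0.225−0.106) = 1.272/0.1190 = 10.69 mg/L.
e^(−k_d t) = e^(−0.106×2.560) = 0.7623; e^(−k_2 t) = e^(−0.225×2.560) = 0.5621.
D = 10.69 × (0.7623 − 0.5621) + 2.29 × 0.5621 = 2.140 + 1.287 = 3.427 mg/L.

D ≈ 3.43 mg/L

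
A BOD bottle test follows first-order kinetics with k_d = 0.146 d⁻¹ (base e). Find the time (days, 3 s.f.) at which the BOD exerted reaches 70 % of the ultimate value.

y/L₀ = 1 − e^(−k_d t) = 0.70 ⇒ e^(−k_d t) = 0.300
t = −ln(0.300) / 0.146 = 1.204 / 0.146 = 8.246 d.

t ≈ 8.25 d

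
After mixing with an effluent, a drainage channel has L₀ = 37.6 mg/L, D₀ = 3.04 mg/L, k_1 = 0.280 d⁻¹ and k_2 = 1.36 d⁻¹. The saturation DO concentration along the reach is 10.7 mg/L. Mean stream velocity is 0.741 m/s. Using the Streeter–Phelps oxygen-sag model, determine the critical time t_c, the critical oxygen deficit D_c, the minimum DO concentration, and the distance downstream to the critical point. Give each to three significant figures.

t_c ≈ 1.12 d; D_c ≈ 5.66 mg/L; min DO ≈ 5.04 mg/L; x_c ≈ 71.5 km

t_c = [1/(k_2−k_1)] ln[(k_2/k_1)(1 − D₀(k_2−k_1)/(k_1 L₀))]
= [1/(1.36−0.280)] ln[(1.36/0.280)(1 − 3.04×1.080/(0.280×37.6))]
= (1/1.080) ln[4.857 × 0.6881] = 0.9259 × ln(3.342) = 0.9259 × 1.207 = 1.117 d.
D_c = (k_1/k_2) L₀ e^(−k_1 t_c) = (0.280/1.36) × 37.6 × e^(−0.280×1.117) = 0.2059 × 37.6 × 0.7314 = 5.662 mg/L.
Minimum DO = C_s − D_c = 10.7 − 5.662 = 5.038 mg/L.
x_c = v t_c = 0.741 m/s × 1.117 d × 86400 s/d = 71530 m ≈ 71.5 km.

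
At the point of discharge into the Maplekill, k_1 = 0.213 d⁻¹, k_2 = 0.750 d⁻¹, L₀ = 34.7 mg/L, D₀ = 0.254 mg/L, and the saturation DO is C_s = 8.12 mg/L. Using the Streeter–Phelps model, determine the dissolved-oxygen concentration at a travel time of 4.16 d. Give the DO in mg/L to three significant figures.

DO ≈ 3.04 mg/L

k_1 L₀/(k_2−k_1) = 0.213×34.7/(0.750−0.213) = 7.391/0.5370 = 13.76 mg/L.
e^(−k_1 t) = e^(−0.213×4.160) = 0.4123; e^(−k_2 t) = e^(−0.750×4.160) = 0.04416.
D = 13.76 × (0.4123 − 0.04416) + 0.254 × 0.04416 = 5.067 + 0.01122 = 5.078 mg/L.
DO = C_s − D = 8.12 − 5.078 = 3.042 mg/L.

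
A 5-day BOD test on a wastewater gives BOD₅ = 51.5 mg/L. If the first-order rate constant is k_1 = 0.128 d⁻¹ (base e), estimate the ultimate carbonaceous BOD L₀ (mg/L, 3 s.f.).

BOD₅ = L₀(1 − e^(−5k_1)) ⇒ L₀ = BOD₅ / (1 − e^(−5×0.128))
= 51.5 / (1 − 0.5273) = 51.5 / 0.4727 = 108.9 mg/L.

L₀ ≈ 109 mg/L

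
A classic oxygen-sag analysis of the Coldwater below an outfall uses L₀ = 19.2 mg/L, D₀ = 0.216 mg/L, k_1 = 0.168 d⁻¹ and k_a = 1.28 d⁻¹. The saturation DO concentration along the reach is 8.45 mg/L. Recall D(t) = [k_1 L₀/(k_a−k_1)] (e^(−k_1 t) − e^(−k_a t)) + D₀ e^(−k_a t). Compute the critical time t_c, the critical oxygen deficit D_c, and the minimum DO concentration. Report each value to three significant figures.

t_c ≈ 1.76 d; D_c ≈ 1.88 mg/L; min DO ≈ 6.57 mg/L

t_c = [1/(k_a−k_1)] ln[(k_a/k_1)(1 − D₀(k_a−k_1)/(k_1 L₀))]
= [1/(1.28−0.168)] ln[(1.28/0.168)(1 − 0.216×1.112/(0.168×19.2))]
= (1/1.112) ln[7.619 × 0.9255] = 0.8993 × ln(7.052) = 0.8993 × 1.953 = 1.757 d.
L(t_c) = L₀ e^(−k_1 t_c) = 19.2 × 0.7445 = 14.29 mg/L, and at the critical point k_a D_c = k_1 L, so D_c = (0.168/1.28) × 14.29 = 1.876 mg/L.
Minimum DO = C_s − D_c = 8.45 − 1.876 = 6.574 mg/L.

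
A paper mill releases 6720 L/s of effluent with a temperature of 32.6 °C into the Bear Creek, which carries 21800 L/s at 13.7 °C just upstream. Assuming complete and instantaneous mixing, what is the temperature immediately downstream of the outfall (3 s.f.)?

18.2 °C

Flow-weighted mixing: C = (Q_r C_r + Q_w C_w)/(Q_r + Q_w)
= (21800×13.7 + 6720×32.6)/(21800 + 6720) = 517700/28520 = 18.15 °C.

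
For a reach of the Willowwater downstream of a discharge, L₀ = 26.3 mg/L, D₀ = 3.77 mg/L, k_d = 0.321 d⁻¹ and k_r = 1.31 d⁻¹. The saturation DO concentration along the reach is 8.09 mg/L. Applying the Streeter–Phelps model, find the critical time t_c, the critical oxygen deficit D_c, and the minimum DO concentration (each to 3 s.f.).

t_c ≈ 0.833 d; D_c ≈ 4.93 mg/L; min DO ≈ 3.16 mg/L

At the critical point dD/dt = 0, so k_d L₀ e^(−k_d t) = k_r D. Substituting D(t) from the Streeter–Phelps equation and solving for t gives
t_c = ln[(k_r/k_d)(1 − D₀(k_r−k_d)/(k_d L₀))] / (k_r−k_d).
Here k_r−k_d = 0.9890 d⁻¹ and 1 − D₀(k_r−k_d)/(k_d L₀) = 1 − 3.77×0.9890/(0.321×26.3) = 0.5584, so
t_c = ln(4.081 × 0.5584) / 0.9890 = 0.8236 / 0.9890 = 0.8327 d.
D_c = (k_d/k_r) L₀ e^(−k_d t_c) = (0.321/1.31) × 26.3 × e^(−0.321×0.8327) = 0.2450 × 26.3 × 0.7654 = 4.933 mg/L.
Minimum DO = C_s − D_c = 8.09 − 4.933 = 3.157 mg/L.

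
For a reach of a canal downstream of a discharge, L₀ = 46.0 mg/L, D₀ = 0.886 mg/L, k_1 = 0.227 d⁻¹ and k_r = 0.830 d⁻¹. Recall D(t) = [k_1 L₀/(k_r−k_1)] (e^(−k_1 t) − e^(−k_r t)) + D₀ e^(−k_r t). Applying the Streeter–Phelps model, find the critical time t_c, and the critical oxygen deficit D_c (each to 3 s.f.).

t_c = [1/(k_r−k_1)] ln[(k_r/k_1)(1 − D₀(k_r−k_1)/(k_1 L₀))]
= [1/(0.830−0.227)] ln[(0.830/0.227)(1 − 0.886×0.6030/(0.227×46.0))]
= (1/0.6030) ln[3.656 × 0.9488] = 1.658 × ln(3.469) = 1.658 × 1.244 = 2.063 d.
D_c = (k_1/k_r) L₀ e^(−k_1 t_c) = (0.227/0.830) × 46.0 × e^(−0.227×2.063) = 0.2735 × 46.0 × 0.6261 = 7.876 mg/L.

t_c ≈ 2.06 d; D_c ≈ 7.88 mg/L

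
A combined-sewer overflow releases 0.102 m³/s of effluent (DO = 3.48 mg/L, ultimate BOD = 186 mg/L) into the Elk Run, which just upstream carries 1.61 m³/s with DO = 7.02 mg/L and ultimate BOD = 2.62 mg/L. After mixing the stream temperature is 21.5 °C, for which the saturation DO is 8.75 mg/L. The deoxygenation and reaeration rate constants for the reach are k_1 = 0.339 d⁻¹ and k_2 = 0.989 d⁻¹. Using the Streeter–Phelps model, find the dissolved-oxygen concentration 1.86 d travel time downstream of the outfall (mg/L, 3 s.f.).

DO ≈ 5.80 mg/L

Mixed DO = (1.61×7.02 + 0.102×3.48)/(1.61+0.102) = 11.66/1.712 = 6.809 mg/L.
Mixed L₀ = (1.61×2.62 + 0.102×186)/(1.712) = 23.19/1.712 = 13.55 mg/L.
Initial deficit D₀ = C_s − DO₀ = 8.75 − 6.809 = 1.941 mg/L.
D(1.86) = [0.339×13.55/(0.989−0.339)](e^(−0.339×1.86) − e^(−0.989×1.86)) + 1.941 e^(−0.989×1.86)
= 7.065 × (0.5323 − 0.1589) + 1.941 × 0.1589 = 2.946 mg/L.
DO = 8.75 − 2.946 = 5.804 mg/L.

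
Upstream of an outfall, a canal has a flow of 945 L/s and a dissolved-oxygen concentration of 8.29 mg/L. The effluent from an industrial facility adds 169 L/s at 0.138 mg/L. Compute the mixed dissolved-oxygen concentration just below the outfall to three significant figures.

7.05 mg/L

Flow-weighted mixing: C = (Q_r C_r + Q_w C_w)/(Q_r + Q_w)
= (945×8.29 + 169×0.138)/(945 + 169) = 7857/1114 = 7.053 mg/L.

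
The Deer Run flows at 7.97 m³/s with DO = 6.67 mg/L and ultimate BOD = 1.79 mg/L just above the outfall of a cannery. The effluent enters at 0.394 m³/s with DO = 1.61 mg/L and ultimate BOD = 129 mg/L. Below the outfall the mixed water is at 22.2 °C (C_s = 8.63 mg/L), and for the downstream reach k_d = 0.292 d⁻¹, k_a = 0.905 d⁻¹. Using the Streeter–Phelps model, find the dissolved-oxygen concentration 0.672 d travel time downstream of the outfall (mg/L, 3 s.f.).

DO ≈ 6.40 mg/L

Mixed DO = (7.97×6.67 + 0.394×1.61)/(7.97+0.394) = 53.79/8.364 = 6.432 mg/L.
Mixed L₀ = (7.97×1.79 + 0.394×129)/(8.364) = 65.09/8.364 = 7.782 mg/L.
Initial deficit D₀ = C_s − DO₀ = 8.63 − 6.432 = 2.198 mg/L.
D(0.672) = [0.292×7.782/(0.905−0.292)](e^(−0.292×0.672) − e^(−0.905×0.672)) + 2.198 e^(−0.905×0.672)
= 3.707 × (0.8218 − 0.5444) + 2.198 × 0.5444 = 2.225 mg/L.
DO = 8.63 − 2.225 = 6.405 mg/L.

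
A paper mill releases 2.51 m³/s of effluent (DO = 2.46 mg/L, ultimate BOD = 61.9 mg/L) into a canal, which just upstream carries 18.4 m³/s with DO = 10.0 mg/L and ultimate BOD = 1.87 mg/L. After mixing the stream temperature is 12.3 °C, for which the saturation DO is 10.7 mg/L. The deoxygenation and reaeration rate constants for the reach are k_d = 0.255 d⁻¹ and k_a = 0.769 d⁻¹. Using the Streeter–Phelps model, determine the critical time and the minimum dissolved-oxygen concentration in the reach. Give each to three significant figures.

t_c ≈ 1.29 d; minimum DO ≈ 8.53 mg/L

Mixed DO = (18.4×10.0 + 2.51×2.46)/(18.4+2.51) = 190.2/20.91 = 9.095 mg/L.
Mixed L₀ = (18.4×1.87 + 2.51×61.9)/(20.91) = 189.8/20.91 = 9.076 mg/L.
Initial deficit D₀ = C_s − DO₀ = 10.7 − 9.095 = 1.605 mg/L.
t_c = (1/0.5140) ln[(0.769/0.255)(1 − 1.605×0.5140/(0.255×9.076))] = 1.946 × ln(1.941) = 1.290 d.
D_c = (0.255/0.769) × 9.076 × e^(−0.255×1.290) = 0.3316 × 9.076 × 0.7197 = 2.166 mg/L.
Minimum DO = 10.7 − 2.166 = 8.534 mg/L.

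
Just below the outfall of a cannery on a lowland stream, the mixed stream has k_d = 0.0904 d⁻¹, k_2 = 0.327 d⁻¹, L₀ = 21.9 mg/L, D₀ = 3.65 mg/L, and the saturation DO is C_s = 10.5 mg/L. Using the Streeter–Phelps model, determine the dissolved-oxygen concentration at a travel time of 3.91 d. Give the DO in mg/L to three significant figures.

DO ≈ 5.94 mg/L

k_d L₀/(k_2−k_d) = 0.0904×21.9/(0.327−0.0904) = 1.980/0.2366 = 8.368 mg/L.
e^(−k_d t) = e^(−0.0904×3.910) = 0.7023; e^(−k_2 t) = e^(−0.327×3.910) = 0.2784.
D = 8.368 × (0.7023 − 0.2784) + 3.65 × 0.2784 = 3.546 + 1.016 = 4.563 mg/L.
DO = C_s − D = 10.5 − 4.563 = 5.937 mg/L.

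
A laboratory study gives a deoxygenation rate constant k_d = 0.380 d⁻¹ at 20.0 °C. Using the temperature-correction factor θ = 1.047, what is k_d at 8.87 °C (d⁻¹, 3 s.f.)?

k_d ≈ 0.228 d⁻¹

k_d(T₂) = k_d(T₁) · θ^(T₂−T₁) = 0.380 × 1.047^(8.87−20.0)
= 0.380 × 1.047^-11.1 = 0.380 × 0.5998 = 0.2279 d⁻¹.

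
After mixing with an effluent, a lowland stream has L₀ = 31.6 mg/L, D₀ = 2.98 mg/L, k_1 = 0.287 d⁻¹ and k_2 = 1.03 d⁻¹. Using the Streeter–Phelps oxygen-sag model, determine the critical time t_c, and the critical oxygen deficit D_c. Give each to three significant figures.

With k_2/k_1 = 3.589 and 1 − D₀(k_2−k_1)/(k_1 L₀) = 0.7559,
t_c = ln(3.589 × 0.7559) / (1.03 − 0.287) = ln(2.713) / 0.7430 = 0.9979/0.7430 = 1.343 d.
L(t_c) = L₀ e^(−k_1 t_c) = 31.6 × 0.6801 = 21.49 mg/L, and at the critical point k_2 D_c = k_1 L, so D_c = (0.287/1.03) × 21.49 = 5.989 mg/L.

t_c ≈ 1.34 d; D_c ≈ 5.99 mg/L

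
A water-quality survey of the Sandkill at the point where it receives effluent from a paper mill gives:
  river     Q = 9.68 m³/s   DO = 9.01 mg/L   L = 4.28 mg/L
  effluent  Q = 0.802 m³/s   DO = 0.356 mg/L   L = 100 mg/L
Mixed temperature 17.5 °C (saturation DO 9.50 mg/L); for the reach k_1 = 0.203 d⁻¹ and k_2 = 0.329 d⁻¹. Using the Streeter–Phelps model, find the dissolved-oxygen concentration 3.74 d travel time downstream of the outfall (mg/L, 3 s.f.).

DO ≈ 5.88 mg/L

Mixed DO = (9.68×9.01 + 0.802×0.356)/(9.68+0.802) = 87.50/10.48 = 8.348 mg/L.
Mixed L₀ = (9.68×4.28 + 0.802×100)/(10.48) = 121.6/10.48 = 11.60 mg/L.
Initial deficit D₀ = C_s − DO₀ = 9.50 − 8.348 = 1.152 mg/L.
D(3.74) = [0.203×11.60/(0.329−0.203)](e^(−0.203×3.74) − e^(−0.329×3.74)) + 1.152 e^(−0.329×3.74)
= 18.69 × (0.4680 − 0.2922) + 1.152 × 0.2922 = 3.625 mg/L.
DO = 9.50 − 3.625 = 5.875 mg/L.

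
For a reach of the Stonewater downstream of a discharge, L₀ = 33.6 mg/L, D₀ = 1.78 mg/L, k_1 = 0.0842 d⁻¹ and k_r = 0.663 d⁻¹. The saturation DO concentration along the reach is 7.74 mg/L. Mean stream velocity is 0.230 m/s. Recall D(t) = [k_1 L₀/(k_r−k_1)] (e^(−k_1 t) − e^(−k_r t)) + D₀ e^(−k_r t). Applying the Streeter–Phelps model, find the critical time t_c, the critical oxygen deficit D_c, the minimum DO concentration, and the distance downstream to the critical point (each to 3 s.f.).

t_c ≈ 2.78 d; D_c ≈ 3.38 mg/L; min DO ≈ 4.36 mg/L; x_c ≈ 55.3 km

t_c = [1/(k_r−k_1)] ln[(k_r/k_1)(1 − D₀(k_r−k_1)/(k_1 L₀))]
= [1/(0.663−0.0842)] ln[(0.663/0.0842)(1 − 1.78×0.5788/(0.0842×33.6))]
= (1/0.5788) ln[7.874 × 0.6358] = 1.728 × ln(5.007) = 1.728 × 1.611 = 2.783 d.
L(t_c) = L₀ e^(−k_1 t_c) = 33.6 × 0.7911 = 26.58 mg/L, and at the critical point k_r D_c = k_1 L, so D_c = (0.0842/0.663) × 26.58 = 3.376 mg/L.
Minimum DO = C_s − D_c = 7.74 − 3.376 = 4.364 mg/L.
x_c = v t_c = 0.230 m/s × 2.783 d × 86400 s/d = 55300 m ≈ 55.3 km.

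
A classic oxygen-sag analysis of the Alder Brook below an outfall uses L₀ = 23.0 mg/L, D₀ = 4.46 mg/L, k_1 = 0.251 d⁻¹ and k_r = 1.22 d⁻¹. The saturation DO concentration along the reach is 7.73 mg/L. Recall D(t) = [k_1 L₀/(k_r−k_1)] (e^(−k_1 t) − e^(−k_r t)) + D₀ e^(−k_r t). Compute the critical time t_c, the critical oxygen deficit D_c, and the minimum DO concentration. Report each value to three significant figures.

t_c ≈ 0.207 d; D_c ≈ 4.49 mg/L; min DO ≈ 3.24 mg/L

With k_r/k_1 = 4.861 and 1 − D₀(k_r−k_1)/(k_1 L₀) = 0.2514,
t_c = ln(4.861 × 0.2514) / (1.22 − 0.251) = ln(1.222) / 0.9690 = 0.2004/0.9690 = 0.2068 d.
L(t_c) = L₀ e^(−k_1 t_c) = 23.0 × 0.9494 = 21.84 mg/L, and at the critical point k_r D_c = k_1 L, so D_c = (0.251/1.22) × 21.84 = 4.493 mg/L.
Minimum DO = C_s − D_c = 7.73 − 4.493 = 3.237 mg/L.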